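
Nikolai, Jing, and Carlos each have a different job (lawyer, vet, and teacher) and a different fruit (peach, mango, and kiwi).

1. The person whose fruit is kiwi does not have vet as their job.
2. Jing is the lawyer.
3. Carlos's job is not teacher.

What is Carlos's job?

vet

With clues 1–2, lawyer is impossible for Carlos's job.
With clues 1–3, teacher is impossible for Carlos's job.
That leaves vet.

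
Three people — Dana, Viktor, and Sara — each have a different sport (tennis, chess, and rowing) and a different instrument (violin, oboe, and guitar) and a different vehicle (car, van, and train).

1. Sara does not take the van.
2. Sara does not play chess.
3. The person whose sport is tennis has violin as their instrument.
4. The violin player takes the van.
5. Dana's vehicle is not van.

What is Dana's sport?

With clues 1–4, rowing is impossible for Dana's sport.
With clues 1–5, tennis is impossible for Dana's sport.
That leaves chess.

chess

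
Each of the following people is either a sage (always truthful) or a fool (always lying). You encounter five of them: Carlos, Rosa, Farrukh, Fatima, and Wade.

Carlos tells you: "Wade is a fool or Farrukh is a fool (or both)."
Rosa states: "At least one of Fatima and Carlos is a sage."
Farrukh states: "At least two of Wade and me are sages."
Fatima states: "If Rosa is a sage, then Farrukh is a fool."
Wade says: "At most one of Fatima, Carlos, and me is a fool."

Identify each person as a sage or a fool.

Consider Carlos. Suppose Carlos is a fool.
Then no assignment of the remaining roles makes every statement match its speaker's type — contradiction.
So Carlos is a sage.
With that fixed, Rosa's statement is true, so Rosa is a sage.
Consider Farrukh. Suppose Farrukh is a sage.
Then no assignment of the remaining roles makes every statement match its speaker's type — contradiction.
So Farrukh is a fool.
With that fixed, Fatima's statement is true, so Fatima is a sage.
With that fixed, Wade's statement is true, so Wade is a sage.

Carlos: sage, Rosa: sage, Farrukh: fool, Fatima: sage, Wade: sage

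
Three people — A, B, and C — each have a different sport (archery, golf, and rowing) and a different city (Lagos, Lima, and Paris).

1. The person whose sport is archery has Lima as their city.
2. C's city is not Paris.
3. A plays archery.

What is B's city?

Paris

With clues 1–3, Lagos and Lima are impossible for B's city.
That leaves Paris.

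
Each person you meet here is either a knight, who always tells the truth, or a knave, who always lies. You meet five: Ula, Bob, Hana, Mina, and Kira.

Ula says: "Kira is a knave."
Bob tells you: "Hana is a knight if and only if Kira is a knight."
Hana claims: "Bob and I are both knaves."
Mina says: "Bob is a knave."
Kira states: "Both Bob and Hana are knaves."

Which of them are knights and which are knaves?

Consider Ula. Suppose Ula is a knave.
Then no assignment of the remaining roles makes every statement match its speaker's type — contradiction.
So Ula is a knight.
Consider Bob. Suppose Bob is a knave.
Then whichever role Hana has, Hana's statement has the wrong truth value — contradiction.
So Bob is a knight.
With that fixed, Hana's statement is false, so Hana is a knave.
With that fixed, Mina's statement is false, so Mina is a knave.
With that fixed, Kira's statement is false, so Kira is a knave.

Ula: knight, Bob: knight, Hana: knave, Mina: knave, Kira: knave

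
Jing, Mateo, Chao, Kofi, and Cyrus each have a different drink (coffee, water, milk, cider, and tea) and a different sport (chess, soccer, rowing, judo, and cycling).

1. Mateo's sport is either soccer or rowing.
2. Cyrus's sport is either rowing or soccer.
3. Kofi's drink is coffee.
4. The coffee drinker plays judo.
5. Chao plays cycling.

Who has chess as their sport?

Jing

Clue 1 rules out Mateo for the one with sport chess.
With clues 1–2, Cyrus is impossible for the one with sport chess.
With clues 1–4, Kofi is impossible for the one with sport chess.
With clues 1–5, Chao is impossible for the one with sport chess.
That leaves Jing.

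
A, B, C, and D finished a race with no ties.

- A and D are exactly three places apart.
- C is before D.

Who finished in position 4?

With clue 1, B and C are ruled out for place 4.
With clues 1–2, A is ruled out for place 4.
So place 4 is D.

D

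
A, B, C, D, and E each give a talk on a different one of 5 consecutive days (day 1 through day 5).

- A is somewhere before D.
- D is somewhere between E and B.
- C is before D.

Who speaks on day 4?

D

With clues 1–2, A is ruled out for day 4.
With clues 1–3, B, C, and E are ruled out for day 4.
So day 4 is D.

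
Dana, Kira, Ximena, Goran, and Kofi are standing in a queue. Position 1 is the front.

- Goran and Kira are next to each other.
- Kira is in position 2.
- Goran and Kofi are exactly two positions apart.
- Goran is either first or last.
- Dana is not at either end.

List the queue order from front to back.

Goran, Kira, Kofi, Dana, Ximena

From clues 1–2: Kira → position 2.
From clues 1–3: Goran is in {1,3}.
From clues 1–4: Goran → position 1, Kofi → position 3.
From clues 1–5: Dana → position 4, Ximena → position 5.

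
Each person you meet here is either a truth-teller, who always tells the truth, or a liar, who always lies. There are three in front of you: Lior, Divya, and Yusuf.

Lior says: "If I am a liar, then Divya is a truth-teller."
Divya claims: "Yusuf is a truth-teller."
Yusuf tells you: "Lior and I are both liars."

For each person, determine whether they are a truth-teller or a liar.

Lior: truth-teller, Divya: liar, Yusuf: liar

Consider Lior. Suppose Lior is a liar.
Then whichever role Yusuf has, Yusuf's statement has the wrong truth value — contradiction.
So Lior is a truth-teller.
With that fixed, Yusuf's statement is false, so Yusuf is a liar.
With that fixed, Divya's statement is false, so Divya is a liar.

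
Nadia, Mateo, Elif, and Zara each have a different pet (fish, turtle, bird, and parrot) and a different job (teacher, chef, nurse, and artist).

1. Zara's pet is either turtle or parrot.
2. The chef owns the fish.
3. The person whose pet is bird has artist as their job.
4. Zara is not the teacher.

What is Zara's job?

With clues 1–2, chef is impossible for Zara's job.
With clues 1–3, artist is impossible for Zara's job.
With clues 1–4, teacher is impossible for Zara's job.
That leaves nurse.

nurse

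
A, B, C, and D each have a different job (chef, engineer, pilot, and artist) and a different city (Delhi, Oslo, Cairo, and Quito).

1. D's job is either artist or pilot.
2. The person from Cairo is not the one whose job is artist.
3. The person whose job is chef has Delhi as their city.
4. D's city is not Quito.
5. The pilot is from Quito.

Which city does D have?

With clues 1–3, Delhi is impossible for D's city.
With clues 1–4, Quito is impossible for D's city.
With clues 1–5, Cairo is impossible for D's city.
That leaves Oslo.

Oslo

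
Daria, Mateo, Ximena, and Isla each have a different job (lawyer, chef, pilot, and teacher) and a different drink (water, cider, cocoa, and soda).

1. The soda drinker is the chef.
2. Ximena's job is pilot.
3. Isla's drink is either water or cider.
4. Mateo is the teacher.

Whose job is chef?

Daria

With clues 1–2, Ximena is impossible for the one with job chef.
With clues 1–3, Isla is impossible for the one with job chef.
With clues 1–4, Mateo is impossible for the one with job chef.
That leaves Daria.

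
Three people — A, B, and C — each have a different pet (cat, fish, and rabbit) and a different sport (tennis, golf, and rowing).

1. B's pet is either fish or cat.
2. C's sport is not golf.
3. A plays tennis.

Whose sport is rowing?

C

With clues 1–3, A and B are impossible for the one with sport rowing.
That leaves C.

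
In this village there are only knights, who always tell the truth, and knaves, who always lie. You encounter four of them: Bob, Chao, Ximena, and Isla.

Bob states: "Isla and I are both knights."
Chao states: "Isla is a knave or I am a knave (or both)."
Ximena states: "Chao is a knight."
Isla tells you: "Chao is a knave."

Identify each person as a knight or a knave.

Bob: knave, Chao: knight, Ximena: knight, Isla: knave

Consider Bob. Suppose Bob is a knight.
Then no assignment of the remaining roles makes every statement match its speaker's type — contradiction.
So Bob is a knave.
Consider Chao. Suppose Chao is a knave.
Then Chao's own statement would have to be false, but it can't be — contradiction.
So Chao is a knight.
With that fixed, Ximena's statement is true, so Ximena is a knight.
With that fixed, Isla's statement is false, so Isla is a knave.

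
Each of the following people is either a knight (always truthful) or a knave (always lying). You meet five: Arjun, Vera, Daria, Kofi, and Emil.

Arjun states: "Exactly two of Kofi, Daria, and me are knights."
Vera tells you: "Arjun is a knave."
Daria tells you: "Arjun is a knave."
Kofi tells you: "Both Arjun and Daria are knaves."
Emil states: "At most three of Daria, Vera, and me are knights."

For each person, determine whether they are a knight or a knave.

Regardless of anyone's role, Emil's statement is true, so Emil is a knight.
Consider Arjun. Suppose Arjun is a knight.
Then no assignment of the remaining roles makes every statement match its speaker's type — contradiction.
So Arjun is a knave.
With that fixed, Vera's statement is true, so Vera is a knight.
With that fixed, Daria's statement is true, so Daria is a knight.
With that fixed, Kofi's statement is false, so Kofi is a knave.

Arjun: knave, Vera: knight, Daria: knight, Kofi: knave, Emil: knight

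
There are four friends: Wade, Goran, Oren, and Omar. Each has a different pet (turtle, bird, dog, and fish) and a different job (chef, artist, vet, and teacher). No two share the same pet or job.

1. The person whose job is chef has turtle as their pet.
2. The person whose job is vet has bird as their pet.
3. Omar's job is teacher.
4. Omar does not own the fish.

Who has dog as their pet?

With clues 1–4, Goran, Oren, and Wade are impossible for the one with pet dog.
That leaves Omar.

Omar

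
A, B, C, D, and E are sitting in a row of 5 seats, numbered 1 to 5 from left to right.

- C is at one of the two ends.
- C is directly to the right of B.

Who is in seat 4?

B

With clue 1, C is ruled out for seat 4.
With clues 1–2, A, D, and E are ruled out for seat 4.
So seat 4 is B.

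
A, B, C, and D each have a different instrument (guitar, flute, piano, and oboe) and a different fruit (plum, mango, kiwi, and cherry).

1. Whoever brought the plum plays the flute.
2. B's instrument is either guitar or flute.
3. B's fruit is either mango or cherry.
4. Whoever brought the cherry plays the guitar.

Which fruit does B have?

cherry

With clues 1–3, kiwi and plum are impossible for B's fruit.
With clues 1–4, mango is impossible for B's fruit.
That leaves cherry.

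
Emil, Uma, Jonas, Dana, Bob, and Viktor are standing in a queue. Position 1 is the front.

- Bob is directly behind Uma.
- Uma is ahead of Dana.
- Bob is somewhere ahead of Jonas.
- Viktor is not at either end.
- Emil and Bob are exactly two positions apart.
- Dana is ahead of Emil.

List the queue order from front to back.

From clue 1: Uma is in {1,2,3,4,5}.
From clues 1–2: Uma is in {1,2,3,4}.
From clues 1–3: Uma is in {1,2,3}.
From clues 1–5: Emil is in {1,4}.
From clues 1–6: Uma → position 1, Bob → position 2, Dana → position 3, Emil → position 4, Viktor → position 5, Jonas → position 6.

Uma, Bob, Dana, Emil, Viktor, Jonas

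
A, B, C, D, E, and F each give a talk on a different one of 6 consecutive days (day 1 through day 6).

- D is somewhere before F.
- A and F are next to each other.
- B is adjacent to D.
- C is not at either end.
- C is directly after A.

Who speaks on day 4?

With clues 1–5, B, C, D, E, and F are ruled out for day 4.
So day 4 is A.

A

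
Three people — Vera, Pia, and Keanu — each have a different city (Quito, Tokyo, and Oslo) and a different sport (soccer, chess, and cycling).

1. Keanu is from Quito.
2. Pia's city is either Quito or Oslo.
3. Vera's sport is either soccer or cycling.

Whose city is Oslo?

Clue 1 rules out Keanu for the one with city Oslo.
With clues 1–2, Vera is impossible for the one with city Oslo.
That leaves Pia.

Pia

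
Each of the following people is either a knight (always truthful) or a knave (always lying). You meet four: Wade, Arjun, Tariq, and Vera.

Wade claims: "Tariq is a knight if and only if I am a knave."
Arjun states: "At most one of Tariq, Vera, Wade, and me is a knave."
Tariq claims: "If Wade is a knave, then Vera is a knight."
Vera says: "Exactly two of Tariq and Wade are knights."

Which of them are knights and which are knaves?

Wade: knave, Arjun: knave, Tariq: knave, Vera: knave

Consider Wade. Suppose Wade is a knight.
Then no assignment of the remaining roles makes every statement match its speaker's type — contradiction.
So Wade is a knave.
With that fixed, Vera's statement is false, so Vera is a knave.
With that fixed, Arjun's statement is false, so Arjun is a knave.
With that fixed, Tariq's statement is false, so Tariq is a knave.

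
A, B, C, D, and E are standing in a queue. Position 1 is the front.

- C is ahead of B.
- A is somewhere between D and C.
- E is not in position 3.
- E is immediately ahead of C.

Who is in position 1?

E

With clue 1, B is ruled out for position 1.
With clues 1–2, A is ruled out for position 1.
With clues 1–4, C and D are ruled out for position 1.
So position 1 is E.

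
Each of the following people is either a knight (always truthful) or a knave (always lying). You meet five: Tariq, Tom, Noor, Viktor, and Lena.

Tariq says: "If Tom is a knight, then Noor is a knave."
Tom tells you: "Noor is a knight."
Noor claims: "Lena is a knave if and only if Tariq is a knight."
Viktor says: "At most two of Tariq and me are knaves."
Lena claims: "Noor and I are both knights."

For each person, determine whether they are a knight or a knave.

Tariq: knave, Tom: knight, Noor: knight, Viktor: knight, Lena: knight

Regardless of anyone's role, Viktor's statement is true, so Viktor is a knight.
Consider Tariq. Suppose Tariq is a knight.
Then no assignment of the remaining roles makes every statement match its speaker's type — contradiction.
So Tariq is a knave.
Consider Tom. Suppose Tom is a knave.
Then Tariq's statement comes out true, contradicting Tariq being a knave.
So Tom is a knight.
Consider Noor. Suppose Noor is a knave.
Then Tariq's statement comes out true, contradicting Tariq being a knave.
So Noor is a knight.
Consider Lena. Suppose Lena is a knave.
Then Noor's statement comes out false, contradicting Noor being a knight.
So Lena is a knight.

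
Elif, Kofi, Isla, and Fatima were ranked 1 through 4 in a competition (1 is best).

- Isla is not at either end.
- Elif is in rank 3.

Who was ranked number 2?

With clues 1–2, Elif, Fatima, and Kofi are ruled out for rank 2.
So rank 2 is Isla.

Isla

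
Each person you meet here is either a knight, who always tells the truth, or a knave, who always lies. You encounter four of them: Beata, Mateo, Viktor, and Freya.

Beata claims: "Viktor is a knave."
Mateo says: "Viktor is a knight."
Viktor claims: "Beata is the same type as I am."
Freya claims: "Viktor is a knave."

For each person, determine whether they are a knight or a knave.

Beata: knight, Mateo: knave, Viktor: knave, Freya: knight

Consider Beata. Suppose Beata is a knave.
Then whichever role Viktor has, Viktor's statement has the wrong truth value — contradiction.
So Beata is a knight.
Consider Mateo. Suppose Mateo is a knight.
Then no assignment of the remaining roles makes every statement match its speaker's type — contradiction.
So Mateo is a knave.
Consider Viktor. Suppose Viktor is a knight.
Then Beata's statement comes out false, contradicting Beata being a knight.
So Viktor is a knave.
With that fixed, Freya's statement is true, so Freya is a knight.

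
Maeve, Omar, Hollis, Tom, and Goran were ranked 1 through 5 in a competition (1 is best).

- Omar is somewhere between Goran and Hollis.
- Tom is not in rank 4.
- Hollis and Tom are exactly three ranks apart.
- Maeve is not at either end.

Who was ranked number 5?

With clue 1, Omar is ruled out for rank 5.
With clues 1–3, Goran is ruled out for rank 5.
With clues 1–4, Maeve and Tom are ruled out for rank 5.
So rank 5 is Hollis.

Hollis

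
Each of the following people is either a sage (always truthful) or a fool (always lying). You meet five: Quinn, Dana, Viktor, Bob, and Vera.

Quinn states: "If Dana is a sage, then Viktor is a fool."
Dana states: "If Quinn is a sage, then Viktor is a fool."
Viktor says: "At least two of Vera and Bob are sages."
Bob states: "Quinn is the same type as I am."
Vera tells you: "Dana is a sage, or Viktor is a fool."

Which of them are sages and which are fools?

Quinn: sage, Dana: sage, Viktor: fool, Bob: fool, Vera: sage

Consider Quinn. Suppose Quinn is a fool.
Then whichever role Bob has, Bob's statement has the wrong truth value — contradiction.
So Quinn is a sage.
Consider Dana. Suppose Dana is a fool.
Then no assignment of the remaining roles makes every statement match its speaker's type — contradiction.
So Dana is a sage.
With that fixed, Vera's statement is true, so Vera is a sage.
Consider Viktor. Suppose Viktor is a sage.
Then Quinn's statement comes out false, contradicting Quinn being a sage.
So Viktor is a fool.
Consider Bob. Suppose Bob is a sage.
Then Viktor's statement comes out true, contradicting Viktor being a fool.
So Bob is a fool.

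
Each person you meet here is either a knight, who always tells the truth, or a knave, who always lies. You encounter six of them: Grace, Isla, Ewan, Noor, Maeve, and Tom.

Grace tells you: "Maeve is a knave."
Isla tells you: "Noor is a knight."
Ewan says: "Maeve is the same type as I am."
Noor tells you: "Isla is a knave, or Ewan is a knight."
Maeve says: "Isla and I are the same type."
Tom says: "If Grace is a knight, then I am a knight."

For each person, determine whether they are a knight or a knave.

Grace: knave, Isla: knight, Ewan: knight, Noor: knight, Maeve: knight, Tom: knight

Consider Grace. Suppose Grace is a knight.
Then no assignment of the remaining roles makes every statement match its speaker's type — contradiction.
So Grace is a knave.
With that fixed, Tom's statement is true, so Tom is a knight.
Consider Isla. Suppose Isla is a knave.
Then whichever role Maeve has, Maeve's statement has the wrong truth value — contradiction.
So Isla is a knight.
Consider Ewan. Suppose Ewan is a knave.
Then no assignment of the remaining roles makes every statement match its speaker's type — contradiction.
So Ewan is a knight.
With that fixed, Noor's statement is true, so Noor is a knight.
Consider Maeve. Suppose Maeve is a knave.
Then Grace's statement comes out true, contradicting Grace being a knave.
So Maeve is a knight.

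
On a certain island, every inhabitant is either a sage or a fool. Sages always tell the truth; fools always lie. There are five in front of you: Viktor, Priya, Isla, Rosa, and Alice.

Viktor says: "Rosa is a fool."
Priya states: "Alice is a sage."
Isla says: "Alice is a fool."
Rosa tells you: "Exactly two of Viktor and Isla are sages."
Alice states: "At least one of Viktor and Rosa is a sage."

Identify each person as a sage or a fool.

Viktor: sage, Priya: sage, Isla: fool, Rosa: fool, Alice: sage

Consider Viktor. Suppose Viktor is a fool.
Then no assignment of the remaining roles makes every statement match its speaker's type — contradiction.
So Viktor is a sage.
With that fixed, Alice's statement is true, so Alice is a sage.
With that fixed, Priya's statement is true, so Priya is a sage.
With that fixed, Isla's statement is false, so Isla is a fool.
With that fixed, Rosa's statement is false, so Rosa is a fool.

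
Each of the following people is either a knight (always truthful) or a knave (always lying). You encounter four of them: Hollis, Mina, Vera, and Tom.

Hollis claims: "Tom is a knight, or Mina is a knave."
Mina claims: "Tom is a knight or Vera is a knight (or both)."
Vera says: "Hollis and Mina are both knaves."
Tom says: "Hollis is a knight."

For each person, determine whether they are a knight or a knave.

Hollis: knight, Mina: knight, Vera: knave, Tom: knight

Consider Hollis. Suppose Hollis is a knave.
Then no assignment of the remaining roles makes every statement match its speaker's type — contradiction.
So Hollis is a knight.
With that fixed, Vera's statement is false, so Vera is a knave.
With that fixed, Tom's statement is true, so Tom is a knight.
With that fixed, Mina's statement is true, so Mina is a knight.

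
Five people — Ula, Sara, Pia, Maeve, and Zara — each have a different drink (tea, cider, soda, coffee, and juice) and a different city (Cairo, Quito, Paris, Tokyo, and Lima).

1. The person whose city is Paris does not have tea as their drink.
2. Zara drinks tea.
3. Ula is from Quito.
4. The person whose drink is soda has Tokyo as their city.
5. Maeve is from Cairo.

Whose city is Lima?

Zara

With clues 1–3, Ula is impossible for the one with city Lima.
With clues 1–5, Maeve, Pia, and Sara are impossible for the one with city Lima.
That leaves Zara.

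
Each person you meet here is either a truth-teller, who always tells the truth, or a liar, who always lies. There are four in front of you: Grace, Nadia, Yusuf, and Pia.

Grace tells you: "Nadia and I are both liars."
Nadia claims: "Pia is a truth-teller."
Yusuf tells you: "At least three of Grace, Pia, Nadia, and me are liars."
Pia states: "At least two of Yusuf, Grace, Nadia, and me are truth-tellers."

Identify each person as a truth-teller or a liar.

Grace: liar, Nadia: truth-teller, Yusuf: liar, Pia: truth-teller

Consider Grace. Suppose Grace is a truth-teller.
Then Grace's own statement would have to be true, but it can't be — contradiction.
So Grace is a liar.
Consider Nadia. Suppose Nadia is a liar.
Then Grace's statement comes out true, contradicting Grace being a liar.
So Nadia is a truth-teller.
Consider Yusuf. Suppose Yusuf is a truth-teller.
Then Yusuf's own statement would have to be true, but it can't be — contradiction.
So Yusuf is a liar.
Consider Pia. Suppose Pia is a liar.
Then Nadia's statement comes out false, contradicting Nadia being a truth-teller.
So Pia is a truth-teller.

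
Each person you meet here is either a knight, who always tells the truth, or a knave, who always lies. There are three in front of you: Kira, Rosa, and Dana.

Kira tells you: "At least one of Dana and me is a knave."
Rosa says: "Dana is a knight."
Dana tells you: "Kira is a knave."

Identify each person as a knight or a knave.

Consider Kira. Suppose Kira is a knave.
Then Kira's own statement would have to be false, but it can't be — contradiction.
So Kira is a knight.
With that fixed, Dana's statement is false, so Dana is a knave.
With that fixed, Rosa's statement is false, so Rosa is a knave.

Kira: knight, Rosa: knave, Dana: knave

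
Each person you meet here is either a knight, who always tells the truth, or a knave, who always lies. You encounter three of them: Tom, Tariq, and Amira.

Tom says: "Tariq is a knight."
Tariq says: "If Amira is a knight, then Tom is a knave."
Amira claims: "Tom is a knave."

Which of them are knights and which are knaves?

Tom: knight, Tariq: knight, Amira: knave

Consider Tom. Suppose Tom is a knave.
Then no assignment of the remaining roles makes every statement match its speaker's type — contradiction.
So Tom is a knight.
With that fixed, Amira's statement is false, so Amira is a knave.
With that fixed, Tariq's statement is true, so Tariq is a knight.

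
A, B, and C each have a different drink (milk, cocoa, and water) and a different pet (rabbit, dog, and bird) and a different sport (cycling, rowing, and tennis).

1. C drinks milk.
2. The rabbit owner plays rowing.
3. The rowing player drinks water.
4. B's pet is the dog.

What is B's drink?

Clue 1 rules out milk for B's drink.
With clues 1–4, water is impossible for B's drink.
That leaves cocoa.

cocoa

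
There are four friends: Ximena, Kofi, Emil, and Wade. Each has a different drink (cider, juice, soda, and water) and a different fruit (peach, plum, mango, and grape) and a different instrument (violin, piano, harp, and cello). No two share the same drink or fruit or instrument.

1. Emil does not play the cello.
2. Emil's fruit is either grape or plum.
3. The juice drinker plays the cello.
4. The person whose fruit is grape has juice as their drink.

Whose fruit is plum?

With clues 1–4, Kofi, Wade, and Ximena are impossible for the one with fruit plum.
That leaves Emil.

Emil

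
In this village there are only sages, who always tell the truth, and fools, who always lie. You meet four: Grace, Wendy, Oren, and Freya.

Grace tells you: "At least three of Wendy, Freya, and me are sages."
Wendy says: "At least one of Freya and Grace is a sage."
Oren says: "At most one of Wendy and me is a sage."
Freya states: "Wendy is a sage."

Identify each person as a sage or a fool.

Consider Grace. Suppose Grace is a sage.
Then no assignment of the remaining roles makes every statement match its speaker's type — contradiction.
So Grace is a fool.
Consider Wendy. Suppose Wendy is a sage.
Then whichever role Oren has, Oren's statement has the wrong truth value — contradiction.
So Wendy is a fool.
With that fixed, Oren's statement is true, so Oren is a sage.
With that fixed, Freya's statement is false, so Freya is a fool.

Grace: fool, Wendy: fool, Oren: sage, Freya: fool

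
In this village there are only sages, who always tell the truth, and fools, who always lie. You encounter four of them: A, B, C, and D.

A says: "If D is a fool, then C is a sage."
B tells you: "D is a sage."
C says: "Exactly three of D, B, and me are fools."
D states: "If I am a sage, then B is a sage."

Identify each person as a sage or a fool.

Consider A. Suppose A is a fool.
Then no assignment of the remaining roles makes every statement match its speaker's type — contradiction.
So A is a sage.
Consider B. Suppose B is a fool.
Then whichever role D has, D's statement has the wrong truth value — contradiction.
So B is a sage.
With that fixed, C's statement is false, so C is a fool.
With that fixed, D's statement is true, so D is a sage.

A: sage, B: sage, C: fool, D: sage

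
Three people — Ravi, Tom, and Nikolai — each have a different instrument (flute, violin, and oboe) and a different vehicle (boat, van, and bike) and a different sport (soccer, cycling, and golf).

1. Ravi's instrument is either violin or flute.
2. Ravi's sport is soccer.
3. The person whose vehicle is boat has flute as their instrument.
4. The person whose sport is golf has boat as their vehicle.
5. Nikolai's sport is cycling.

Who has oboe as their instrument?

Clue 1 rules out Ravi for the one with instrument oboe.
With clues 1–5, Tom is impossible for the one with instrument oboe.
That leaves Nikolai.

Nikolai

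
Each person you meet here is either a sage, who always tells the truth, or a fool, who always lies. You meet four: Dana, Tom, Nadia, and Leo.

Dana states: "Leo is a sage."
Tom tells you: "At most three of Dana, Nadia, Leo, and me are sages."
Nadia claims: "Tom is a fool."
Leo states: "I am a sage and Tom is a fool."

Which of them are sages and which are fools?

Dana: fool, Tom: sage, Nadia: fool, Leo: fool

Consider Dana. Suppose Dana is a sage.
Then no assignment of the remaining roles makes every statement match its speaker's type — contradiction.
So Dana is a fool.
With that fixed, Tom's statement is true, so Tom is a sage.
With that fixed, Nadia's statement is false, so Nadia is a fool.
With that fixed, Leo's statement is false, so Leo is a fool.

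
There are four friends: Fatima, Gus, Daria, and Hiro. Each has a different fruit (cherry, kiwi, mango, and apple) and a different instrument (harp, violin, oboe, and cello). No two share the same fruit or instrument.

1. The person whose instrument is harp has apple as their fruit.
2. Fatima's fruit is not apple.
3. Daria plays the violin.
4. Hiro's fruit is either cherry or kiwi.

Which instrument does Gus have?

With clues 1–3, violin is impossible for Gus's instrument.
With clues 1–4, cello and oboe are impossible for Gus's instrument.
That leaves harp.

harp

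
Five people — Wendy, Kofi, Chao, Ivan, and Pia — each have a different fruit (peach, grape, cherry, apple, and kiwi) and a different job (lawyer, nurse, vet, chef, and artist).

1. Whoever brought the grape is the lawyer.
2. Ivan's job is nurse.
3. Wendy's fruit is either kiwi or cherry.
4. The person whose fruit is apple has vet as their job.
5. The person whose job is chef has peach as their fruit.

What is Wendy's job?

With clues 1–2, nurse is impossible for Wendy's job.
With clues 1–3, lawyer is impossible for Wendy's job.
With clues 1–4, vet is impossible for Wendy's job.
With clues 1–5, chef is impossible for Wendy's job.
That leaves artist.

artist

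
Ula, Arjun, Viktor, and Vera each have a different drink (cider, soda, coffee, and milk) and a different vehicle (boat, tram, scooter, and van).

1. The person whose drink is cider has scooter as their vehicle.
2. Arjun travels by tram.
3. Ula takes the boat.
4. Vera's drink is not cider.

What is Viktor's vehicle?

With clues 1–2, tram is impossible for Viktor's vehicle.
With clues 1–3, boat is impossible for Viktor's vehicle.
With clues 1–4, van is impossible for Viktor's vehicle.
That leaves scooter.

scooter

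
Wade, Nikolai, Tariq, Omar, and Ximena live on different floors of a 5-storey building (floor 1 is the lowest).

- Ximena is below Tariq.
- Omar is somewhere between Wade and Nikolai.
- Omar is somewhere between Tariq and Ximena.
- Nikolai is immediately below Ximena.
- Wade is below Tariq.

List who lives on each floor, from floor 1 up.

Nikolai, Ximena, Omar, Wade, Tariq

From clue 1: Tariq is in {2,3,4,5}.
From clues 1–2: Omar is in {2,3,4}.
From clues 1–3: Omar → floor 3.
From clues 1–4: Nikolai → floor 1, Ximena → floor 2.
From clues 1–5: Wade → floor 4, Tariq → floor 5.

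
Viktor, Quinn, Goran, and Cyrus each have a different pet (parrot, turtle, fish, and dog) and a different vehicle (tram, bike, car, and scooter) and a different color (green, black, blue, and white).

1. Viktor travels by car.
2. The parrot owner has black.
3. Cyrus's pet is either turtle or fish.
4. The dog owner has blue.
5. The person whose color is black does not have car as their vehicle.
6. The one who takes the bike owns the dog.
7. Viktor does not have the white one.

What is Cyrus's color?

white

With clues 1–3, black is impossible for Cyrus's color.
With clues 1–4, blue is impossible for Cyrus's color.
With clues 1–7, green is impossible for Cyrus's color.
That leaves white.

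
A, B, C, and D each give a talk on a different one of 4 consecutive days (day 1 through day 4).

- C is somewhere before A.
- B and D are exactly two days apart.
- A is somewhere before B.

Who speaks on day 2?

With clues 1–2, A is ruled out for day 2.
With clues 1–3, B and C are ruled out for day 2.
So day 2 is D.

D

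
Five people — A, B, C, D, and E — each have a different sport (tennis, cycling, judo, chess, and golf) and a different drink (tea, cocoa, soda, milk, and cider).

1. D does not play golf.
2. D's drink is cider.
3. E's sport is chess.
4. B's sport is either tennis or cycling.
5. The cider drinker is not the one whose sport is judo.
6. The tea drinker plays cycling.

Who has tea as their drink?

B

With clues 1–2, D is impossible for the one with drink tea.
With clues 1–6, A, C, and E are impossible for the one with drink tea.
That leaves B.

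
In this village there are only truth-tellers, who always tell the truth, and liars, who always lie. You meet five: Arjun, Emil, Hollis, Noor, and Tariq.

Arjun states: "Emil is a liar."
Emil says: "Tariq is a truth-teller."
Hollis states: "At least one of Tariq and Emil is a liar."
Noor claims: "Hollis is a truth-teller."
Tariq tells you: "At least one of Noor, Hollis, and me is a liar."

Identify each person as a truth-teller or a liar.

Arjun: liar, Emil: truth-teller, Hollis: liar, Noor: liar, Tariq: truth-teller

Consider Arjun. Suppose Arjun is a truth-teller.
Then no assignment of the remaining roles makes every statement match its speaker's type — contradiction.
So Arjun is a liar.
Consider Emil. Suppose Emil is a liar.
Then Arjun's statement comes out true, contradicting Arjun being a liar.
So Emil is a truth-teller.
Consider Hollis. Suppose Hollis is a truth-teller.
Then no assignment of the remaining roles makes every statement match its speaker's type — contradiction.
So Hollis is a liar.
With that fixed, Noor's statement is false, so Noor is a liar.
With that fixed, Tariq's statement is true, so Tariq is a truth-teller.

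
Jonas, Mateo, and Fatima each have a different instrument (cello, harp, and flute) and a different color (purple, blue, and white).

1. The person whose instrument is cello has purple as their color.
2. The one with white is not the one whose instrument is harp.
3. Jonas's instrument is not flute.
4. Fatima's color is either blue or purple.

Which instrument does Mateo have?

flute

With clues 1–4, cello and harp are impossible for Mateo's instrument.
That leaves flute.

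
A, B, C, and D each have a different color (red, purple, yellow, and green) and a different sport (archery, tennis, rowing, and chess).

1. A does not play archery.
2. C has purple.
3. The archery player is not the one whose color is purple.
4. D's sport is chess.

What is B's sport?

archery

With clues 1–4, chess, rowing, and tennis are impossible for B's sport.
That leaves archery.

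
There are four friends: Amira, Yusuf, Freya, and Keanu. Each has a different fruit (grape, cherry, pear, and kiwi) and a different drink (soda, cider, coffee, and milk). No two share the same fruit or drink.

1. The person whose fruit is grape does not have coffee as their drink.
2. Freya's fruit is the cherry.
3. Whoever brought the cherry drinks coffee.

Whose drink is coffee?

Freya

With clues 1–3, Amira, Keanu, and Yusuf are impossible for the one with drink coffee.
That leaves Freya.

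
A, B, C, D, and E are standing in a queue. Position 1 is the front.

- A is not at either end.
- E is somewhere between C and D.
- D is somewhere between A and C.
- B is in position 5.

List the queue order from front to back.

From clue 1: A is in {2,3,4}.
From clues 1–3: D → position 3.
From clues 1–4: C → position 1, E → position 2, A → position 4, B → position 5.

C, E, D, A, B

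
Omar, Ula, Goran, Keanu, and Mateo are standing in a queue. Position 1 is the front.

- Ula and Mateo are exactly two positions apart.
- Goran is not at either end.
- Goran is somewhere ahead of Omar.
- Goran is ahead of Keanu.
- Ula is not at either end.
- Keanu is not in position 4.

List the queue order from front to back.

Mateo, Goran, Ula, Omar, Keanu

From clues 1–2: Goran is in {2,3,4}.
From clues 1–3: Omar is in {4,5}.
From clues 1–4: Goran → position 2.
From clues 1–5: Mateo → position 1, Ula → position 3.
From clues 1–6: Omar → position 4, Keanu → position 5.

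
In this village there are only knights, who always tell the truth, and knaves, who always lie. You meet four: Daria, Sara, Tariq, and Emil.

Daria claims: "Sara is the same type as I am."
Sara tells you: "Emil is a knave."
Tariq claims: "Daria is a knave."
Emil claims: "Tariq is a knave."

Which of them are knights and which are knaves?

Daria: knave, Sara: knight, Tariq: knight, Emil: knave

Consider Daria. Suppose Daria is a knight.
Then no assignment of the remaining roles makes every statement match its speaker's type — contradiction.
So Daria is a knave.
With that fixed, Tariq's statement is true, so Tariq is a knight.
With that fixed, Emil's statement is false, so Emil is a knave.
With that fixed, Sara's statement is true, so Sara is a knight.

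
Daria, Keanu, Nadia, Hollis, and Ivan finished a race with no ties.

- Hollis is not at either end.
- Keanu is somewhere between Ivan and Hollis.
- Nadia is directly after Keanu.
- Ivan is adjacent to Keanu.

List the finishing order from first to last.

Ivan, Keanu, Nadia, Hollis, Daria

From clue 1: Hollis is in {2,3,4}.
From clues 1–2: Keanu is in {2,3,4}.
From clues 1–3: Daria is in {1,5}.
From clues 1–4: Ivan → place 1, Keanu → place 2, Nadia → place 3, Hollis → place 4, Daria → place 5.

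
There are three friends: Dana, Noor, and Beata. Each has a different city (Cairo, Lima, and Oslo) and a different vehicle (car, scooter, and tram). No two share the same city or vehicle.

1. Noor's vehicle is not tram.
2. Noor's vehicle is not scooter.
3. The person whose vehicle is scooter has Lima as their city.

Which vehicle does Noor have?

Clue 1 rules out tram for Noor's vehicle.
With clues 1–2, scooter is impossible for Noor's vehicle.
That leaves car.

car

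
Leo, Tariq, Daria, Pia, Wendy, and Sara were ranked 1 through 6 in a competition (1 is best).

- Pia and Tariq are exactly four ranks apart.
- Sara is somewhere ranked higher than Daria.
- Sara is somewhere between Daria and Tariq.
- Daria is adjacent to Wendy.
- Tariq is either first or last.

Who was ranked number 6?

With clues 1–2, Sara is ruled out for rank 6.
With clues 1–3, Tariq is ruled out for rank 6.
With clues 1–4, Daria and Wendy are ruled out for rank 6.
With clues 1–5, Pia is ruled out for rank 6.
So rank 6 is Leo.

Leo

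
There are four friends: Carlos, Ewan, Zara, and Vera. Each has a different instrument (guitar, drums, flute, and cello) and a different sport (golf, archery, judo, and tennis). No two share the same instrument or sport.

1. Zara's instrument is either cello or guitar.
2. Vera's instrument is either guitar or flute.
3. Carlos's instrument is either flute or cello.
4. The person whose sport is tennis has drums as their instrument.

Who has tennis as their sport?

Ewan

With clues 1–4, Carlos, Vera, and Zara are impossible for the one with sport tennis.
That leaves Ewan.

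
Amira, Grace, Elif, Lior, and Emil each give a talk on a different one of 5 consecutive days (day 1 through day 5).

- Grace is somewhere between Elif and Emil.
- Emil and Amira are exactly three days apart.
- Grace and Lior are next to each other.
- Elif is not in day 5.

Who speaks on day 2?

Amira

With clues 1–3, Elif and Emil are ruled out for day 2.
With clues 1–4, Grace and Lior are ruled out for day 2.
So day 2 is Amira.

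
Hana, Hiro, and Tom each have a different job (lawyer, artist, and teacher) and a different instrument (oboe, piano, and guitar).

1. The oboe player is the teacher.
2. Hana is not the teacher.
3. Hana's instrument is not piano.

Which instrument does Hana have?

guitar

With clues 1–2, oboe is impossible for Hana's instrument.
With clues 1–3, piano is impossible for Hana's instrument.
That leaves guitar.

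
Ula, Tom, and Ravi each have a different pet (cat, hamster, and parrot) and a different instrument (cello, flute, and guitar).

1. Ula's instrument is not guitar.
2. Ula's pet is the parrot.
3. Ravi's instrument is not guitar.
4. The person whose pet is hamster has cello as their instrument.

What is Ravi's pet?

hamster

With clues 1–2, parrot is impossible for Ravi's pet.
With clues 1–4, cat is impossible for Ravi's pet.
That leaves hamster.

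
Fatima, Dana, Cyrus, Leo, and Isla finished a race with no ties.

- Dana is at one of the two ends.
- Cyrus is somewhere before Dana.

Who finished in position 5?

With clues 1–2, Cyrus, Fatima, Isla, and Leo are ruled out for place 5.
So place 5 is Dana.

Dana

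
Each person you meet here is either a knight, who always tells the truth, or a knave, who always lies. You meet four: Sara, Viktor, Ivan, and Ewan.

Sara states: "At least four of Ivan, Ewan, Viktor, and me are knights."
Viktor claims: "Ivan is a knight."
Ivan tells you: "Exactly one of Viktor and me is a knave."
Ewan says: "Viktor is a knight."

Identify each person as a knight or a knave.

Consider Sara. Suppose Sara is a knight.
Then no assignment of the remaining roles makes every statement match its speaker's type — contradiction.
So Sara is a knave.
Consider Viktor. Suppose Viktor is a knight.
Then whichever role Ivan has, Ivan's statement has the wrong truth value — contradiction.
So Viktor is a knave.
With that fixed, Ewan's statement is false, so Ewan is a knave.
Consider Ivan. Suppose Ivan is a knight.
Then Viktor's statement comes out true, contradicting Viktor being a knave.
So Ivan is a knave.

Sara: knave, Viktor: knave, Ivan: knave, Ewan: knave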